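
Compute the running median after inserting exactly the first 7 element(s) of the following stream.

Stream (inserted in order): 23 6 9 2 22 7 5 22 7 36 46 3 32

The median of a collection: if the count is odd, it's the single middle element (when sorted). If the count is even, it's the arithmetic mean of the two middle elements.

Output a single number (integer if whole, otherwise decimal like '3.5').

Answer: 7

Derivation:
Step 1: insert 23 -> lo=[23] (size 1, max 23) hi=[] (size 0) -> median=23
Step 2: insert 6 -> lo=[6] (size 1, max 6) hi=[23] (size 1, min 23) -> median=14.5
Step 3: insert 9 -> lo=[6, 9] (size 2, max 9) hi=[23] (size 1, min 23) -> median=9
Step 4: insert 2 -> lo=[2, 6] (size 2, max 6) hi=[9, 23] (size 2, min 9) -> median=7.5
Step 5: insert 22 -> lo=[2, 6, 9] (size 3, max 9) hi=[22, 23] (size 2, min 22) -> median=9
Step 6: insert 7 -> lo=[2, 6, 7] (size 3, max 7) hi=[9, 22, 23] (size 3, min 9) -> median=8
Step 7: insert 5 -> lo=[2, 5, 6, 7] (size 4, max 7) hi=[9, 22, 23] (size 3, min 9) -> median=7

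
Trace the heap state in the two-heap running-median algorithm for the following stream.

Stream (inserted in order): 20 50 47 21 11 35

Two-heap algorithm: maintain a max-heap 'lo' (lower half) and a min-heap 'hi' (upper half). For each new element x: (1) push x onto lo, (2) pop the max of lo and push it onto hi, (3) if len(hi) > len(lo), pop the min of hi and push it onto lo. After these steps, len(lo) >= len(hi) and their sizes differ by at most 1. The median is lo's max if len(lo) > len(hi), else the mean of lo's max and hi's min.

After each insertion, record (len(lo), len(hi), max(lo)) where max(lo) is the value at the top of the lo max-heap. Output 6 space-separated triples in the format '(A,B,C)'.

Answer: (1,0,20) (1,1,20) (2,1,47) (2,2,21) (3,2,21) (3,3,21)

Derivation:
Step 1: insert 20 -> lo=[20] hi=[] -> (len(lo)=1, len(hi)=0, max(lo)=20)
Step 2: insert 50 -> lo=[20] hi=[50] -> (len(lo)=1, len(hi)=1, max(lo)=20)
Step 3: insert 47 -> lo=[20, 47] hi=[50] -> (len(lo)=2, len(hi)=1, max(lo)=47)
Step 4: insert 21 -> lo=[20, 21] hi=[47, 50] -> (len(lo)=2, len(hi)=2, max(lo)=21)
Step 5: insert 11 -> lo=[11, 20, 21] hi=[47, 50] -> (len(lo)=3, len(hi)=2, max(lo)=21)
Step 6: insert 35 -> lo=[11, 20, 21] hi=[35, 47, 50] -> (len(lo)=3, len(hi)=3, max(lo)=21)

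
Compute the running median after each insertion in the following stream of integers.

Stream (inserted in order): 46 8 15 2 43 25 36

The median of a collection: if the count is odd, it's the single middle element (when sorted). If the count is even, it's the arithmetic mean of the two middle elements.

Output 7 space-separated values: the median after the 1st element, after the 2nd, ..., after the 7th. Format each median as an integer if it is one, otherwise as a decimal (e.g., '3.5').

Answer: 46 27 15 11.5 15 20 25

Derivation:
Step 1: insert 46 -> lo=[46] (size 1, max 46) hi=[] (size 0) -> median=46
Step 2: insert 8 -> lo=[8] (size 1, max 8) hi=[46] (size 1, min 46) -> median=27
Step 3: insert 15 -> lo=[8, 15] (size 2, max 15) hi=[46] (size 1, min 46) -> median=15
Step 4: insert 2 -> lo=[2, 8] (size 2, max 8) hi=[15, 46] (size 2, min 15) -> median=11.5
Step 5: insert 43 -> lo=[2, 8, 15] (size 3, max 15) hi=[43, 46] (size 2, min 43) -> median=15
Step 6: insert 25 -> lo=[2, 8, 15] (size 3, max 15) hi=[25, 43, 46] (size 3, min 25) -> median=20
Step 7: insert 36 -> lo=[2, 8, 15, 25] (size 4, max 25) hi=[36, 43, 46] (size 3, min 36) -> median=25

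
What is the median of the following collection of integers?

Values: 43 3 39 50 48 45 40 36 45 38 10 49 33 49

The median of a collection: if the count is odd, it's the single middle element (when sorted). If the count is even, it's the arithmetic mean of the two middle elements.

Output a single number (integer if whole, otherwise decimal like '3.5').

Answer: 41.5

Derivation:
Step 1: insert 43 -> lo=[43] (size 1, max 43) hi=[] (size 0) -> median=43
Step 2: insert 3 -> lo=[3] (size 1, max 3) hi=[43] (size 1, min 43) -> median=23
Step 3: insert 39 -> lo=[3, 39] (size 2, max 39) hi=[43] (size 1, min 43) -> median=39
Step 4: insert 50 -> lo=[3, 39] (size 2, max 39) hi=[43, 50] (size 2, min 43) -> median=41
Step 5: insert 48 -> lo=[3, 39, 43] (size 3, max 43) hi=[48, 50] (size 2, min 48) -> median=43
Step 6: insert 45 -> lo=[3, 39, 43] (size 3, max 43) hi=[45, 48, 50] (size 3, min 45) -> median=44
Step 7: insert 40 -> lo=[3, 39, 40, 43] (size 4, max 43) hi=[45, 48, 50] (size 3, min 45) -> median=43
Step 8: insert 36 -> lo=[3, 36, 39, 40] (size 4, max 40) hi=[43, 45, 48, 50] (size 4, min 43) -> median=41.5
Step 9: insert 45 -> lo=[3, 36, 39, 40, 43] (size 5, max 43) hi=[45, 45, 48, 50] (size 4, min 45) -> median=43
Step 10: insert 38 -> lo=[3, 36, 38, 39, 40] (size 5, max 40) hi=[43, 45, 45, 48, 50] (size 5, min 43) -> median=41.5
Step 11: insert 10 -> lo=[3, 10, 36, 38, 39, 40] (size 6, max 40) hi=[43, 45, 45, 48, 50] (size 5, min 43) -> median=40
Step 12: insert 49 -> lo=[3, 10, 36, 38, 39, 40] (size 6, max 40) hi=[43, 45, 45, 48, 49, 50] (size 6, min 43) -> median=41.5
Step 13: insert 33 -> lo=[3, 10, 33, 36, 38, 39, 40] (size 7, max 40) hi=[43, 45, 45, 48, 49, 50] (size 6, min 43) -> median=40
Step 14: insert 49 -> lo=[3, 10, 33, 36, 38, 39, 40] (size 7, max 40) hi=[43, 45, 45, 48, 49, 49, 50] (size 7, min 43) -> median=41.5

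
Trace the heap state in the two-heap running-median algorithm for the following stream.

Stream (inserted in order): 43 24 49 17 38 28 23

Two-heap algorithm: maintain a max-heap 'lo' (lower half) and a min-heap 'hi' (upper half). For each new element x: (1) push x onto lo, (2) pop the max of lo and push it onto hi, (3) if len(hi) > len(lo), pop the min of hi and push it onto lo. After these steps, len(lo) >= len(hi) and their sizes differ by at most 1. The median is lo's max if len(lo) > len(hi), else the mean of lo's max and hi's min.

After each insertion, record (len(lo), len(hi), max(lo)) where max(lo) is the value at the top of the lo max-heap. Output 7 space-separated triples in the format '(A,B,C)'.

Answer: (1,0,43) (1,1,24) (2,1,43) (2,2,24) (3,2,38) (3,3,28) (4,3,28)

Derivation:
Step 1: insert 43 -> lo=[43] hi=[] -> (len(lo)=1, len(hi)=0, max(lo)=43)
Step 2: insert 24 -> lo=[24] hi=[43] -> (len(lo)=1, len(hi)=1, max(lo)=24)
Step 3: insert 49 -> lo=[24, 43] hi=[49] -> (len(lo)=2, len(hi)=1, max(lo)=43)
Step 4: insert 17 -> lo=[17, 24] hi=[43, 49] -> (len(lo)=2, len(hi)=2, max(lo)=24)
Step 5: insert 38 -> lo=[17, 24, 38] hi=[43, 49] -> (len(lo)=3, len(hi)=2, max(lo)=38)
Step 6: insert 28 -> lo=[17, 24, 28] hi=[38, 43, 49] -> (len(lo)=3, len(hi)=3, max(lo)=28)
Step 7: insert 23 -> lo=[17, 23, 24, 28] hi=[38, 43, 49] -> (len(lo)=4, len(hi)=3, max(lo)=28)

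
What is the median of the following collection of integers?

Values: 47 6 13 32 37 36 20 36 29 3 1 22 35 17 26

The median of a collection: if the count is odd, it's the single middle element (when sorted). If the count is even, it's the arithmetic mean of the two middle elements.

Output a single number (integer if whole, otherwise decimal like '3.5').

Answer: 26

Derivation:
Step 1: insert 47 -> lo=[47] (size 1, max 47) hi=[] (size 0) -> median=47
Step 2: insert 6 -> lo=[6] (size 1, max 6) hi=[47] (size 1, min 47) -> median=26.5
Step 3: insert 13 -> lo=[6, 13] (size 2, max 13) hi=[47] (size 1, min 47) -> median=13
Step 4: insert 32 -> lo=[6, 13] (size 2, max 13) hi=[32, 47] (size 2, min 32) -> median=22.5
Step 5: insert 37 -> lo=[6, 13, 32] (size 3, max 32) hi=[37, 47] (size 2, min 37) -> median=32
Step 6: insert 36 -> lo=[6, 13, 32] (size 3, max 32) hi=[36, 37, 47] (size 3, min 36) -> median=34
Step 7: insert 20 -> lo=[6, 13, 20, 32] (size 4, max 32) hi=[36, 37, 47] (size 3, min 36) -> median=32
Step 8: insert 36 -> lo=[6, 13, 20, 32] (size 4, max 32) hi=[36, 36, 37, 47] (size 4, min 36) -> median=34
Step 9: insert 29 -> lo=[6, 13, 20, 29, 32] (size 5, max 32) hi=[36, 36, 37, 47] (size 4, min 36) -> median=32
Step 10: insert 3 -> lo=[3, 6, 13, 20, 29] (size 5, max 29) hi=[32, 36, 36, 37, 47] (size 5, min 32) -> median=30.5
Step 11: insert 1 -> lo=[1, 3, 6, 13, 20, 29] (size 6, max 29) hi=[32, 36, 36, 37, 47] (size 5, min 32) -> median=29
Step 12: insert 22 -> lo=[1, 3, 6, 13, 20, 22] (size 6, max 22) hi=[29, 32, 36, 36, 37, 47] (size 6, min 29) -> median=25.5
Step 13: insert 35 -> lo=[1, 3, 6, 13, 20, 22, 29] (size 7, max 29) hi=[32, 35, 36, 36, 37, 47] (size 6, min 32) -> median=29
Step 14: insert 17 -> lo=[1, 3, 6, 13, 17, 20, 22] (size 7, max 22) hi=[29, 32, 35, 36, 36, 37, 47] (size 7, min 29) -> median=25.5
Step 15: insert 26 -> lo=[1, 3, 6, 13, 17, 20, 22, 26] (size 8, max 26) hi=[29, 32, 35, 36, 36, 37, 47] (size 7, min 29) -> median=26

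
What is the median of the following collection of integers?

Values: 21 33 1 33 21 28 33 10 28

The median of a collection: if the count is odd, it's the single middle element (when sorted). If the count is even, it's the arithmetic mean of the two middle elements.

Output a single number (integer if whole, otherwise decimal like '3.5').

Step 1: insert 21 -> lo=[21] (size 1, max 21) hi=[] (size 0) -> median=21
Step 2: insert 33 -> lo=[21] (size 1, max 21) hi=[33] (size 1, min 33) -> median=27
Step 3: insert 1 -> lo=[1, 21] (size 2, max 21) hi=[33] (size 1, min 33) -> median=21
Step 4: insert 33 -> lo=[1, 21] (size 2, max 21) hi=[33, 33] (size 2, min 33) -> median=27
Step 5: insert 21 -> lo=[1, 21, 21] (size 3, max 21) hi=[33, 33] (size 2, min 33) -> median=21
Step 6: insert 28 -> lo=[1, 21, 21] (size 3, max 21) hi=[28, 33, 33] (size 3, min 28) -> median=24.5
Step 7: insert 33 -> lo=[1, 21, 21, 28] (size 4, max 28) hi=[33, 33, 33] (size 3, min 33) -> median=28
Step 8: insert 10 -> lo=[1, 10, 21, 21] (size 4, max 21) hi=[28, 33, 33, 33] (size 4, min 28) -> median=24.5
Step 9: insert 28 -> lo=[1, 10, 21, 21, 28] (size 5, max 28) hi=[28, 33, 33, 33] (size 4, min 28) -> median=28

Answer: 28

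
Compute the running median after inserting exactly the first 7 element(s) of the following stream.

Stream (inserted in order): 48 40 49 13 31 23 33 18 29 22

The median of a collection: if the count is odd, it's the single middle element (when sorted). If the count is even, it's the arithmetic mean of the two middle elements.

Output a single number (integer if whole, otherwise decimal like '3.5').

Step 1: insert 48 -> lo=[48] (size 1, max 48) hi=[] (size 0) -> median=48
Step 2: insert 40 -> lo=[40] (size 1, max 40) hi=[48] (size 1, min 48) -> median=44
Step 3: insert 49 -> lo=[40, 48] (size 2, max 48) hi=[49] (size 1, min 49) -> median=48
Step 4: insert 13 -> lo=[13, 40] (size 2, max 40) hi=[48, 49] (size 2, min 48) -> median=44
Step 5: insert 31 -> lo=[13, 31, 40] (size 3, max 40) hi=[48, 49] (size 2, min 48) -> median=40
Step 6: insert 23 -> lo=[13, 23, 31] (size 3, max 31) hi=[40, 48, 49] (size 3, min 40) -> median=35.5
Step 7: insert 33 -> lo=[13, 23, 31, 33] (size 4, max 33) hi=[40, 48, 49] (size 3, min 40) -> median=33

Answer: 33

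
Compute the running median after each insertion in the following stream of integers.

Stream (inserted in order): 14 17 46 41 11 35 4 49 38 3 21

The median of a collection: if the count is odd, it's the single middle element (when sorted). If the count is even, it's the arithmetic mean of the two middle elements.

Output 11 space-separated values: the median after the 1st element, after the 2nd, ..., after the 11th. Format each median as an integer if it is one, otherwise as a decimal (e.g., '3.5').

Step 1: insert 14 -> lo=[14] (size 1, max 14) hi=[] (size 0) -> median=14
Step 2: insert 17 -> lo=[14] (size 1, max 14) hi=[17] (size 1, min 17) -> median=15.5
Step 3: insert 46 -> lo=[14, 17] (size 2, max 17) hi=[46] (size 1, min 46) -> median=17
Step 4: insert 41 -> lo=[14, 17] (size 2, max 17) hi=[41, 46] (size 2, min 41) -> median=29
Step 5: insert 11 -> lo=[11, 14, 17] (size 3, max 17) hi=[41, 46] (size 2, min 41) -> median=17
Step 6: insert 35 -> lo=[11, 14, 17] (size 3, max 17) hi=[35, 41, 46] (size 3, min 35) -> median=26
Step 7: insert 4 -> lo=[4, 11, 14, 17] (size 4, max 17) hi=[35, 41, 46] (size 3, min 35) -> median=17
Step 8: insert 49 -> lo=[4, 11, 14, 17] (size 4, max 17) hi=[35, 41, 46, 49] (size 4, min 35) -> median=26
Step 9: insert 38 -> lo=[4, 11, 14, 17, 35] (size 5, max 35) hi=[38, 41, 46, 49] (size 4, min 38) -> median=35
Step 10: insert 3 -> lo=[3, 4, 11, 14, 17] (size 5, max 17) hi=[35, 38, 41, 46, 49] (size 5, min 35) -> median=26
Step 11: insert 21 -> lo=[3, 4, 11, 14, 17, 21] (size 6, max 21) hi=[35, 38, 41, 46, 49] (size 5, min 35) -> median=21

Answer: 14 15.5 17 29 17 26 17 26 35 26 21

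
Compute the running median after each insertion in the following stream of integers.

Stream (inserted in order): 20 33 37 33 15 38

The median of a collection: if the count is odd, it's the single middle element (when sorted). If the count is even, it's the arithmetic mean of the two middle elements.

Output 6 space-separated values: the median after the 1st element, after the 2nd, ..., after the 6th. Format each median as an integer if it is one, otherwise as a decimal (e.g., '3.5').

Step 1: insert 20 -> lo=[20] (size 1, max 20) hi=[] (size 0) -> median=20
Step 2: insert 33 -> lo=[20] (size 1, max 20) hi=[33] (size 1, min 33) -> median=26.5
Step 3: insert 37 -> lo=[20, 33] (size 2, max 33) hi=[37] (size 1, min 37) -> median=33
Step 4: insert 33 -> lo=[20, 33] (size 2, max 33) hi=[33, 37] (size 2, min 33) -> median=33
Step 5: insert 15 -> lo=[15, 20, 33] (size 3, max 33) hi=[33, 37] (size 2, min 33) -> median=33
Step 6: insert 38 -> lo=[15, 20, 33] (size 3, max 33) hi=[33, 37, 38] (size 3, min 33) -> median=33

Answer: 20 26.5 33 33 33 33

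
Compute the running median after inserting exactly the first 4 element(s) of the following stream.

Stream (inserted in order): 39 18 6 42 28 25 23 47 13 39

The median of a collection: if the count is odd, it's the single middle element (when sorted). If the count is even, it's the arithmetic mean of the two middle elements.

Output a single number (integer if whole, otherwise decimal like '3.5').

Answer: 28.5

Derivation:
Step 1: insert 39 -> lo=[39] (size 1, max 39) hi=[] (size 0) -> median=39
Step 2: insert 18 -> lo=[18] (size 1, max 18) hi=[39] (size 1, min 39) -> median=28.5
Step 3: insert 6 -> lo=[6, 18] (size 2, max 18) hi=[39] (size 1, min 39) -> median=18
Step 4: insert 42 -> lo=[6, 18] (size 2, max 18) hi=[39, 42] (size 2, min 39) -> median=28.5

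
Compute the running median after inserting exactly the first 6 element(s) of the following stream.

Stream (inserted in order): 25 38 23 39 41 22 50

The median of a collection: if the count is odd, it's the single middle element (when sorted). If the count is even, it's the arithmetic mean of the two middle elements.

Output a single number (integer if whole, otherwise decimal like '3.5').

Step 1: insert 25 -> lo=[25] (size 1, max 25) hi=[] (size 0) -> median=25
Step 2: insert 38 -> lo=[25] (size 1, max 25) hi=[38] (size 1, min 38) -> median=31.5
Step 3: insert 23 -> lo=[23, 25] (size 2, max 25) hi=[38] (size 1, min 38) -> median=25
Step 4: insert 39 -> lo=[23, 25] (size 2, max 25) hi=[38, 39] (size 2, min 38) -> median=31.5
Step 5: insert 41 -> lo=[23, 25, 38] (size 3, max 38) hi=[39, 41] (size 2, min 39) -> median=38
Step 6: insert 22 -> lo=[22, 23, 25] (size 3, max 25) hi=[38, 39, 41] (size 3, min 38) -> median=31.5

Answer: 31.5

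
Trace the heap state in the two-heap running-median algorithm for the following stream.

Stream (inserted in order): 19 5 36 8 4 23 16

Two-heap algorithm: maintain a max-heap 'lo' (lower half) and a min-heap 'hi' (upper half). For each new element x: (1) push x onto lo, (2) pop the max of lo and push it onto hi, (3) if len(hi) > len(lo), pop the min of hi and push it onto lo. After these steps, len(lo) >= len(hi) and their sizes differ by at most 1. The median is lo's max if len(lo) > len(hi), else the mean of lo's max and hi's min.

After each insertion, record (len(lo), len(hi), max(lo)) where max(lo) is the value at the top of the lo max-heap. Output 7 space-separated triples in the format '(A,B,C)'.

Answer: (1,0,19) (1,1,5) (2,1,19) (2,2,8) (3,2,8) (3,3,8) (4,3,16)

Derivation:
Step 1: insert 19 -> lo=[19] hi=[] -> (len(lo)=1, len(hi)=0, max(lo)=19)
Step 2: insert 5 -> lo=[5] hi=[19] -> (len(lo)=1, len(hi)=1, max(lo)=5)
Step 3: insert 36 -> lo=[5, 19] hi=[36] -> (len(lo)=2, len(hi)=1, max(lo)=19)
Step 4: insert 8 -> lo=[5, 8] hi=[19, 36] -> (len(lo)=2, len(hi)=2, max(lo)=8)
Step 5: insert 4 -> lo=[4, 5, 8] hi=[19, 36] -> (len(lo)=3, len(hi)=2, max(lo)=8)
Step 6: insert 23 -> lo=[4, 5, 8] hi=[19, 23, 36] -> (len(lo)=3, len(hi)=3, max(lo)=8)
Step 7: insert 16 -> lo=[4, 5, 8, 16] hi=[19, 23, 36] -> (len(lo)=4, len(hi)=3, max(lo)=16)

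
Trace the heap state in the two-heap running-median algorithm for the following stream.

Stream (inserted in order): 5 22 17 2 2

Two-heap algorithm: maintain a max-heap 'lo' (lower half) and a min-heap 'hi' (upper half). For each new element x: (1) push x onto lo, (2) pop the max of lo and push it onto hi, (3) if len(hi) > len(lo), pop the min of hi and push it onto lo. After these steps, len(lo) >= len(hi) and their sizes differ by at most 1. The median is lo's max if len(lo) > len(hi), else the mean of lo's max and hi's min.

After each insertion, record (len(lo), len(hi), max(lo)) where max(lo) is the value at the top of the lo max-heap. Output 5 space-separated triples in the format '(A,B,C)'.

Step 1: insert 5 -> lo=[5] hi=[] -> (len(lo)=1, len(hi)=0, max(lo)=5)
Step 2: insert 22 -> lo=[5] hi=[22] -> (len(lo)=1, len(hi)=1, max(lo)=5)
Step 3: insert 17 -> lo=[5, 17] hi=[22] -> (len(lo)=2, len(hi)=1, max(lo)=17)
Step 4: insert 2 -> lo=[2, 5] hi=[17, 22] -> (len(lo)=2, len(hi)=2, max(lo)=5)
Step 5: insert 2 -> lo=[2, 2, 5] hi=[17, 22] -> (len(lo)=3, len(hi)=2, max(lo)=5)

Answer: (1,0,5) (1,1,5) (2,1,17) (2,2,5) (3,2,5)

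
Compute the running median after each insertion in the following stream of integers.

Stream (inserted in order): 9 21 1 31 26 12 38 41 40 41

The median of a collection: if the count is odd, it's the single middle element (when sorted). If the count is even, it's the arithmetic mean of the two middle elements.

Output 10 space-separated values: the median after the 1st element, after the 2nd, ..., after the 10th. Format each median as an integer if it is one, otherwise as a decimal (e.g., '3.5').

Step 1: insert 9 -> lo=[9] (size 1, max 9) hi=[] (size 0) -> median=9
Step 2: insert 21 -> lo=[9] (size 1, max 9) hi=[21] (size 1, min 21) -> median=15
Step 3: insert 1 -> lo=[1, 9] (size 2, max 9) hi=[21] (size 1, min 21) -> median=9
Step 4: insert 31 -> lo=[1, 9] (size 2, max 9) hi=[21, 31] (size 2, min 21) -> median=15
Step 5: insert 26 -> lo=[1, 9, 21] (size 3, max 21) hi=[26, 31] (size 2, min 26) -> median=21
Step 6: insert 12 -> lo=[1, 9, 12] (size 3, max 12) hi=[21, 26, 31] (size 3, min 21) -> median=16.5
Step 7: insert 38 -> lo=[1, 9, 12, 21] (size 4, max 21) hi=[26, 31, 38] (size 3, min 26) -> median=21
Step 8: insert 41 -> lo=[1, 9, 12, 21] (size 4, max 21) hi=[26, 31, 38, 41] (size 4, min 26) -> median=23.5
Step 9: insert 40 -> lo=[1, 9, 12, 21, 26] (size 5, max 26) hi=[31, 38, 40, 41] (size 4, min 31) -> median=26
Step 10: insert 41 -> lo=[1, 9, 12, 21, 26] (size 5, max 26) hi=[31, 38, 40, 41, 41] (size 5, min 31) -> median=28.5

Answer: 9 15 9 15 21 16.5 21 23.5 26 28.5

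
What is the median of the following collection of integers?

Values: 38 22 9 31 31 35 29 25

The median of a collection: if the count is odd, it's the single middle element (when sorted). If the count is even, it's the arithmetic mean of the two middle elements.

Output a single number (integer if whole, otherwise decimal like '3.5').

Answer: 30

Derivation:
Step 1: insert 38 -> lo=[38] (size 1, max 38) hi=[] (size 0) -> median=38
Step 2: insert 22 -> lo=[22] (size 1, max 22) hi=[38] (size 1, min 38) -> median=30
Step 3: insert 9 -> lo=[9, 22] (size 2, max 22) hi=[38] (size 1, min 38) -> median=22
Step 4: insert 31 -> lo=[9, 22] (size 2, max 22) hi=[31, 38] (size 2, min 31) -> median=26.5
Step 5: insert 31 -> lo=[9, 22, 31] (size 3, max 31) hi=[31, 38] (size 2, min 31) -> median=31
Step 6: insert 35 -> lo=[9, 22, 31] (size 3, max 31) hi=[31, 35, 38] (size 3, min 31) -> median=31
Step 7: insert 29 -> lo=[9, 22, 29, 31] (size 4, max 31) hi=[31, 35, 38] (size 3, min 31) -> median=31
Step 8: insert 25 -> lo=[9, 22, 25, 29] (size 4, max 29) hi=[31, 31, 35, 38] (size 4, min 31) -> median=30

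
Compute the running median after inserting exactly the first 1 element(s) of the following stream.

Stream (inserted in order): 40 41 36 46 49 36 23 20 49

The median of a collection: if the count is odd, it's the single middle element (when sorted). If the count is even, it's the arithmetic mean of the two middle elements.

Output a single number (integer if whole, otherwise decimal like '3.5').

Step 1: insert 40 -> lo=[40] (size 1, max 40) hi=[] (size 0) -> median=40

Answer: 40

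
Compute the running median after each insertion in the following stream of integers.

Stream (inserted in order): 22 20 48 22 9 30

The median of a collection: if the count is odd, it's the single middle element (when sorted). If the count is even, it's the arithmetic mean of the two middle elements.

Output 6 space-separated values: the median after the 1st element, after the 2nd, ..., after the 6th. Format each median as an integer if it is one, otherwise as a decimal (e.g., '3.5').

Step 1: insert 22 -> lo=[22] (size 1, max 22) hi=[] (size 0) -> median=22
Step 2: insert 20 -> lo=[20] (size 1, max 20) hi=[22] (size 1, min 22) -> median=21
Step 3: insert 48 -> lo=[20, 22] (size 2, max 22) hi=[48] (size 1, min 48) -> median=22
Step 4: insert 22 -> lo=[20, 22] (size 2, max 22) hi=[22, 48] (size 2, min 22) -> median=22
Step 5: insert 9 -> lo=[9, 20, 22] (size 3, max 22) hi=[22, 48] (size 2, min 22) -> median=22
Step 6: insert 30 -> lo=[9, 20, 22] (size 3, max 22) hi=[22, 30, 48] (size 3, min 22) -> median=22

Answer: 22 21 22 22 22 22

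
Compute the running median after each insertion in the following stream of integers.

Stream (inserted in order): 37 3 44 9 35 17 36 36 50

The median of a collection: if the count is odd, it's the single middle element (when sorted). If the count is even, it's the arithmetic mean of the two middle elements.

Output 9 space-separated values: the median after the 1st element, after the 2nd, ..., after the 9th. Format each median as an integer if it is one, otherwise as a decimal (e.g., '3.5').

Answer: 37 20 37 23 35 26 35 35.5 36

Derivation:
Step 1: insert 37 -> lo=[37] (size 1, max 37) hi=[] (size 0) -> median=37
Step 2: insert 3 -> lo=[3] (size 1, max 3) hi=[37] (size 1, min 37) -> median=20
Step 3: insert 44 -> lo=[3, 37] (size 2, max 37) hi=[44] (size 1, min 44) -> median=37
Step 4: insert 9 -> lo=[3, 9] (size 2, max 9) hi=[37, 44] (size 2, min 37) -> median=23
Step 5: insert 35 -> lo=[3, 9, 35] (size 3, max 35) hi=[37, 44] (size 2, min 37) -> median=35
Step 6: insert 17 -> lo=[3, 9, 17] (size 3, max 17) hi=[35, 37, 44] (size 3, min 35) -> median=26
Step 7: insert 36 -> lo=[3, 9, 17, 35] (size 4, max 35) hi=[36, 37, 44] (size 3, min 36) -> median=35
Step 8: insert 36 -> lo=[3, 9, 17, 35] (size 4, max 35) hi=[36, 36, 37, 44] (size 4, min 36) -> median=35.5
Step 9: insert 50 -> lo=[3, 9, 17, 35, 36] (size 5, max 36) hi=[36, 37, 44, 50] (size 4, min 36) -> median=36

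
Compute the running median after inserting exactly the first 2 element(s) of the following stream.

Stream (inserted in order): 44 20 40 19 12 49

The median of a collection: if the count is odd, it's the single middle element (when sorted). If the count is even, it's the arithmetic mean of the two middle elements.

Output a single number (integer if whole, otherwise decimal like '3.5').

Step 1: insert 44 -> lo=[44] (size 1, max 44) hi=[] (size 0) -> median=44
Step 2: insert 20 -> lo=[20] (size 1, max 20) hi=[44] (size 1, min 44) -> median=32

Answer: 32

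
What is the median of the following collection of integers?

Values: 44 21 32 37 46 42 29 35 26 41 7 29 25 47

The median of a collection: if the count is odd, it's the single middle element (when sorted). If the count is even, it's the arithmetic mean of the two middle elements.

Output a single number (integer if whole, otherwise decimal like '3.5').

Step 1: insert 44 -> lo=[44] (size 1, max 44) hi=[] (size 0) -> median=44
Step 2: insert 21 -> lo=[21] (size 1, max 21) hi=[44] (size 1, min 44) -> median=32.5
Step 3: insert 32 -> lo=[21, 32] (size 2, max 32) hi=[44] (size 1, min 44) -> median=32
Step 4: insert 37 -> lo=[21, 32] (size 2, max 32) hi=[37, 44] (size 2, min 37) -> median=34.5
Step 5: insert 46 -> lo=[21, 32, 37] (size 3, max 37) hi=[44, 46] (size 2, min 44) -> median=37
Step 6: insert 42 -> lo=[21, 32, 37] (size 3, max 37) hi=[42, 44, 46] (size 3, min 42) -> median=39.5
Step 7: insert 29 -> lo=[21, 29, 32, 37] (size 4, max 37) hi=[42, 44, 46] (size 3, min 42) -> median=37
Step 8: insert 35 -> lo=[21, 29, 32, 35] (size 4, max 35) hi=[37, 42, 44, 46] (size 4, min 37) -> median=36
Step 9: insert 26 -> lo=[21, 26, 29, 32, 35] (size 5, max 35) hi=[37, 42, 44, 46] (size 4, min 37) -> median=35
Step 10: insert 41 -> lo=[21, 26, 29, 32, 35] (size 5, max 35) hi=[37, 41, 42, 44, 46] (size 5, min 37) -> median=36
Step 11: insert 7 -> lo=[7, 21, 26, 29, 32, 35] (size 6, max 35) hi=[37, 41, 42, 44, 46] (size 5, min 37) -> median=35
Step 12: insert 29 -> lo=[7, 21, 26, 29, 29, 32] (size 6, max 32) hi=[35, 37, 41, 42, 44, 46] (size 6, min 35) -> median=33.5
Step 13: insert 25 -> lo=[7, 21, 25, 26, 29, 29, 32] (size 7, max 32) hi=[35, 37, 41, 42, 44, 46] (size 6, min 35) -> median=32
Step 14: insert 47 -> lo=[7, 21, 25, 26, 29, 29, 32] (size 7, max 32) hi=[35, 37, 41, 42, 44, 46, 47] (size 7, min 35) -> median=33.5

Answer: 33.5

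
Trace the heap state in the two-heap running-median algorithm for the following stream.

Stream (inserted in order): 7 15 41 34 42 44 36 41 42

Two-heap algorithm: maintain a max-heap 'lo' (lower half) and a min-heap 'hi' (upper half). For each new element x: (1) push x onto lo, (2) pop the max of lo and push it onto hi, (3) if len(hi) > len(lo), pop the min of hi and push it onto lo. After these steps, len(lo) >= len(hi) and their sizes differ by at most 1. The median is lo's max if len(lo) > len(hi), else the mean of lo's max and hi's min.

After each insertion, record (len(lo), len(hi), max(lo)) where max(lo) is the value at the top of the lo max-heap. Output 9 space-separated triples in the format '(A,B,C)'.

Step 1: insert 7 -> lo=[7] hi=[] -> (len(lo)=1, len(hi)=0, max(lo)=7)
Step 2: insert 15 -> lo=[7] hi=[15] -> (len(lo)=1, len(hi)=1, max(lo)=7)
Step 3: insert 41 -> lo=[7, 15] hi=[41] -> (len(lo)=2, len(hi)=1, max(lo)=15)
Step 4: insert 34 -> lo=[7, 15] hi=[34, 41] -> (len(lo)=2, len(hi)=2, max(lo)=15)
Step 5: insert 42 -> lo=[7, 15, 34] hi=[41, 42] -> (len(lo)=3, len(hi)=2, max(lo)=34)
Step 6: insert 44 -> lo=[7, 15, 34] hi=[41, 42, 44] -> (len(lo)=3, len(hi)=3, max(lo)=34)
Step 7: insert 36 -> lo=[7, 15, 34, 36] hi=[41, 42, 44] -> (len(lo)=4, len(hi)=3, max(lo)=36)
Step 8: insert 41 -> lo=[7, 15, 34, 36] hi=[41, 41, 42, 44] -> (len(lo)=4, len(hi)=4, max(lo)=36)
Step 9: insert 42 -> lo=[7, 15, 34, 36, 41] hi=[41, 42, 42, 44] -> (len(lo)=5, len(hi)=4, max(lo)=41)

Answer: (1,0,7) (1,1,7) (2,1,15) (2,2,15) (3,2,34) (3,3,34) (4,3,36) (4,4,36) (5,4,41)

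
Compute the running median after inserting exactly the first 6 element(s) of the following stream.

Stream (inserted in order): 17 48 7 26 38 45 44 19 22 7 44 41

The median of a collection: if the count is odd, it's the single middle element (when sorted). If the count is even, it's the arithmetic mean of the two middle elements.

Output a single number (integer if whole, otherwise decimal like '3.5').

Answer: 32

Derivation:
Step 1: insert 17 -> lo=[17] (size 1, max 17) hi=[] (size 0) -> median=17
Step 2: insert 48 -> lo=[17] (size 1, max 17) hi=[48] (size 1, min 48) -> median=32.5
Step 3: insert 7 -> lo=[7, 17] (size 2, max 17) hi=[48] (size 1, min 48) -> median=17
Step 4: insert 26 -> lo=[7, 17] (size 2, max 17) hi=[26, 48] (size 2, min 26) -> median=21.5
Step 5: insert 38 -> lo=[7, 17, 26] (size 3, max 26) hi=[38, 48] (size 2, min 38) -> median=26
Step 6: insert 45 -> lo=[7, 17, 26] (size 3, max 26) hi=[38, 45, 48] (size 3, min 38) -> median=32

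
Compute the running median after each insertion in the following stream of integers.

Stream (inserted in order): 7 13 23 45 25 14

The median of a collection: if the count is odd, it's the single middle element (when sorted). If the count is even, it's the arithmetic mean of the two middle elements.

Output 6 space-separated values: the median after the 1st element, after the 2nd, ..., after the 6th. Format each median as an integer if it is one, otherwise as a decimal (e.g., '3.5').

Answer: 7 10 13 18 23 18.5

Derivation:
Step 1: insert 7 -> lo=[7] (size 1, max 7) hi=[] (size 0) -> median=7
Step 2: insert 13 -> lo=[7] (size 1, max 7) hi=[13] (size 1, min 13) -> median=10
Step 3: insert 23 -> lo=[7, 13] (size 2, max 13) hi=[23] (size 1, min 23) -> median=13
Step 4: insert 45 -> lo=[7, 13] (size 2, max 13) hi=[23, 45] (size 2, min 23) -> median=18
Step 5: insert 25 -> lo=[7, 13, 23] (size 3, max 23) hi=[25, 45] (size 2, min 25) -> median=23
Step 6: insert 14 -> lo=[7, 13, 14] (size 3, max 14) hi=[23, 25, 45] (size 3, min 23) -> median=18.5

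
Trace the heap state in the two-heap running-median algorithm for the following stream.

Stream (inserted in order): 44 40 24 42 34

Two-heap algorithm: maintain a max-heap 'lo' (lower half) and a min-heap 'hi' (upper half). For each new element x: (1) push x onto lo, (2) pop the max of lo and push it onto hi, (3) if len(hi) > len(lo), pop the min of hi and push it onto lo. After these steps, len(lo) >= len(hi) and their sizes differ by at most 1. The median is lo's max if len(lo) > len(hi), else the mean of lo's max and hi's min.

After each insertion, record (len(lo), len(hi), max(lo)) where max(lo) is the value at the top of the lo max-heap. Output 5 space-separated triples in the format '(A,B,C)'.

Step 1: insert 44 -> lo=[44] hi=[] -> (len(lo)=1, len(hi)=0, max(lo)=44)
Step 2: insert 40 -> lo=[40] hi=[44] -> (len(lo)=1, len(hi)=1, max(lo)=40)
Step 3: insert 24 -> lo=[24, 40] hi=[44] -> (len(lo)=2, len(hi)=1, max(lo)=40)
Step 4: insert 42 -> lo=[24, 40] hi=[42, 44] -> (len(lo)=2, len(hi)=2, max(lo)=40)
Step 5: insert 34 -> lo=[24, 34, 40] hi=[42, 44] -> (len(lo)=3, len(hi)=2, max(lo)=40)

Answer: (1,0,44) (1,1,40) (2,1,40) (2,2,40) (3,2,40)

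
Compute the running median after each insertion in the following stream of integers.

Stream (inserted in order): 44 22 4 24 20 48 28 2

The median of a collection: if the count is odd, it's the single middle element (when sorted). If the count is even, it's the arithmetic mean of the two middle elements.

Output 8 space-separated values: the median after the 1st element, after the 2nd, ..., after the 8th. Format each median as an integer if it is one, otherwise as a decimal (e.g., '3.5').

Answer: 44 33 22 23 22 23 24 23

Derivation:
Step 1: insert 44 -> lo=[44] (size 1, max 44) hi=[] (size 0) -> median=44
Step 2: insert 22 -> lo=[22] (size 1, max 22) hi=[44] (size 1, min 44) -> median=33
Step 3: insert 4 -> lo=[4, 22] (size 2, max 22) hi=[44] (size 1, min 44) -> median=22
Step 4: insert 24 -> lo=[4, 22] (size 2, max 22) hi=[24, 44] (size 2, min 24) -> median=23
Step 5: insert 20 -> lo=[4, 20, 22] (size 3, max 22) hi=[24, 44] (size 2, min 24) -> median=22
Step 6: insert 48 -> lo=[4, 20, 22] (size 3, max 22) hi=[24, 44, 48] (size 3, min 24) -> median=23
Step 7: insert 28 -> lo=[4, 20, 22, 24] (size 4, max 24) hi=[28, 44, 48] (size 3, min 28) -> median=24
Step 8: insert 2 -> lo=[2, 4, 20, 22] (size 4, max 22) hi=[24, 28, 44, 48] (size 4, min 24) -> median=23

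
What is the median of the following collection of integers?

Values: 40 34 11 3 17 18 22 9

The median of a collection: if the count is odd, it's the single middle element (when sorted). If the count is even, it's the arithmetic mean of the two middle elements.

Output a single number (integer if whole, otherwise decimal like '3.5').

Answer: 17.5

Derivation:
Step 1: insert 40 -> lo=[40] (size 1, max 40) hi=[] (size 0) -> median=40
Step 2: insert 34 -> lo=[34] (size 1, max 34) hi=[40] (size 1, min 40) -> median=37
Step 3: insert 11 -> lo=[11, 34] (size 2, max 34) hi=[40] (size 1, min 40) -> median=34
Step 4: insert 3 -> lo=[3, 11] (size 2, max 11) hi=[34, 40] (size 2, min 34) -> median=22.5
Step 5: insert 17 -> lo=[3, 11, 17] (size 3, max 17) hi=[34, 40] (size 2, min 34) -> median=17
Step 6: insert 18 -> lo=[3, 11, 17] (size 3, max 17) hi=[18, 34, 40] (size 3, min 18) -> median=17.5
Step 7: insert 22 -> lo=[3, 11, 17, 18] (size 4, max 18) hi=[22, 34, 40] (size 3, min 22) -> median=18
Step 8: insert 9 -> lo=[3, 9, 11, 17] (size 4, max 17) hi=[18, 22, 34, 40] (size 4, min 18) -> median=17.5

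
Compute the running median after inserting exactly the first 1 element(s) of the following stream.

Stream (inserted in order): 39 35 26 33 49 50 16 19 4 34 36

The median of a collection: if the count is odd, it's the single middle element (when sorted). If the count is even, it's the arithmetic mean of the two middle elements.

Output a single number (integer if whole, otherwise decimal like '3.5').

Answer: 39

Derivation:
Step 1: insert 39 -> lo=[39] (size 1, max 39) hi=[] (size 0) -> median=39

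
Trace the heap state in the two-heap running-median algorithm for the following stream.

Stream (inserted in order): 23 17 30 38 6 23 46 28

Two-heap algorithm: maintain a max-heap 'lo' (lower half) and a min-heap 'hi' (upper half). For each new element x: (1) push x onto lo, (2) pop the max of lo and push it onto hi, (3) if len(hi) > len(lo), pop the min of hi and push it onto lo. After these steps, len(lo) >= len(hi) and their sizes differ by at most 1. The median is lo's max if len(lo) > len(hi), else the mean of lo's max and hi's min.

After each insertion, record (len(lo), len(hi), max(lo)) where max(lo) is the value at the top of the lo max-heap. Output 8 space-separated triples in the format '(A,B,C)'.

Answer: (1,0,23) (1,1,17) (2,1,23) (2,2,23) (3,2,23) (3,3,23) (4,3,23) (4,4,23)

Derivation:
Step 1: insert 23 -> lo=[23] hi=[] -> (len(lo)=1, len(hi)=0, max(lo)=23)
Step 2: insert 17 -> lo=[17] hi=[23] -> (len(lo)=1, len(hi)=1, max(lo)=17)
Step 3: insert 30 -> lo=[17, 23] hi=[30] -> (len(lo)=2, len(hi)=1, max(lo)=23)
Step 4: insert 38 -> lo=[17, 23] hi=[30, 38] -> (len(lo)=2, len(hi)=2, max(lo)=23)
Step 5: insert 6 -> lo=[6, 17, 23] hi=[30, 38] -> (len(lo)=3, len(hi)=2, max(lo)=23)
Step 6: insert 23 -> lo=[6, 17, 23] hi=[23, 30, 38] -> (len(lo)=3, len(hi)=3, max(lo)=23)
Step 7: insert 46 -> lo=[6, 17, 23, 23] hi=[30, 38, 46] -> (len(lo)=4, len(hi)=3, max(lo)=23)
Step 8: insert 28 -> lo=[6, 17, 23, 23] hi=[28, 30, 38, 46] -> (len(lo)=4, len(hi)=4, max(lo)=23)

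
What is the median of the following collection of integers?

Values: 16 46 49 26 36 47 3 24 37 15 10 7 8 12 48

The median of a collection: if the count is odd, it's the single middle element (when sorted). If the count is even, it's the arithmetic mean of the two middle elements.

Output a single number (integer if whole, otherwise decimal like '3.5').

Step 1: insert 16 -> lo=[16] (size 1, max 16) hi=[] (size 0) -> median=16
Step 2: insert 46 -> lo=[16] (size 1, max 16) hi=[46] (size 1, min 46) -> median=31
Step 3: insert 49 -> lo=[16, 46] (size 2, max 46) hi=[49] (size 1, min 49) -> median=46
Step 4: insert 26 -> lo=[16, 26] (size 2, max 26) hi=[46, 49] (size 2, min 46) -> median=36
Step 5: insert 36 -> lo=[16, 26, 36] (size 3, max 36) hi=[46, 49] (size 2, min 46) -> median=36
Step 6: insert 47 -> lo=[16, 26, 36] (size 3, max 36) hi=[46, 47, 49] (size 3, min 46) -> median=41
Step 7: insert 3 -> lo=[3, 16, 26, 36] (size 4, max 36) hi=[46, 47, 49] (size 3, min 46) -> median=36
Step 8: insert 24 -> lo=[3, 16, 24, 26] (size 4, max 26) hi=[36, 46, 47, 49] (size 4, min 36) -> median=31
Step 9: insert 37 -> lo=[3, 16, 24, 26, 36] (size 5, max 36) hi=[37, 46, 47, 49] (size 4, min 37) -> median=36
Step 10: insert 15 -> lo=[3, 15, 16, 24, 26] (size 5, max 26) hi=[36, 37, 46, 47, 49] (size 5, min 36) -> median=31
Step 11: insert 10 -> lo=[3, 10, 15, 16, 24, 26] (size 6, max 26) hi=[36, 37, 46, 47, 49] (size 5, min 36) -> median=26
Step 12: insert 7 -> lo=[3, 7, 10, 15, 16, 24] (size 6, max 24) hi=[26, 36, 37, 46, 47, 49] (size 6, min 26) -> median=25
Step 13: insert 8 -> lo=[3, 7, 8, 10, 15, 16, 24] (size 7, max 24) hi=[26, 36, 37, 46, 47, 49] (size 6, min 26) -> median=24
Step 14: insert 12 -> lo=[3, 7, 8, 10, 12, 15, 16] (size 7, max 16) hi=[24, 26, 36, 37, 46, 47, 49] (size 7, min 24) -> median=20
Step 15: insert 48 -> lo=[3, 7, 8, 10, 12, 15, 16, 24] (size 8, max 24) hi=[26, 36, 37, 46, 47, 48, 49] (size 7, min 26) -> median=24

Answer: 24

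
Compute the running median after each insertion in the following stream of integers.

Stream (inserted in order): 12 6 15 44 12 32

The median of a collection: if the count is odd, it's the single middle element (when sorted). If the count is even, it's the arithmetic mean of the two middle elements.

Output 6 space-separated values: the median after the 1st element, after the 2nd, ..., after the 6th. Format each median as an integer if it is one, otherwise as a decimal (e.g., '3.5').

Answer: 12 9 12 13.5 12 13.5

Derivation:
Step 1: insert 12 -> lo=[12] (size 1, max 12) hi=[] (size 0) -> median=12
Step 2: insert 6 -> lo=[6] (size 1, max 6) hi=[12] (size 1, min 12) -> median=9
Step 3: insert 15 -> lo=[6, 12] (size 2, max 12) hi=[15] (size 1, min 15) -> median=12
Step 4: insert 44 -> lo=[6, 12] (size 2, max 12) hi=[15, 44] (size 2, min 15) -> median=13.5
Step 5: insert 12 -> lo=[6, 12, 12] (size 3, max 12) hi=[15, 44] (size 2, min 15) -> median=12
Step 6: insert 32 -> lo=[6, 12, 12] (size 3, max 12) hi=[15, 32, 44] (size 3, min 15) -> median=13.5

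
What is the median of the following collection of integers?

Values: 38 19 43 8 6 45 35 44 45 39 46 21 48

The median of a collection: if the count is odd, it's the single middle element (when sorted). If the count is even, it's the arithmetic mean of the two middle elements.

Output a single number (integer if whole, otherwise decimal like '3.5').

Step 1: insert 38 -> lo=[38] (size 1, max 38) hi=[] (size 0) -> median=38
Step 2: insert 19 -> lo=[19] (size 1, max 19) hi=[38] (size 1, min 38) -> median=28.5
Step 3: insert 43 -> lo=[19, 38] (size 2, max 38) hi=[43] (size 1, min 43) -> median=38
Step 4: insert 8 -> lo=[8, 19] (size 2, max 19) hi=[38, 43] (size 2, min 38) -> median=28.5
Step 5: insert 6 -> lo=[6, 8, 19] (size 3, max 19) hi=[38, 43] (size 2, min 38) -> median=19
Step 6: insert 45 -> lo=[6, 8, 19] (size 3, max 19) hi=[38, 43, 45] (size 3, min 38) -> median=28.5
Step 7: insert 35 -> lo=[6, 8, 19, 35] (size 4, max 35) hi=[38, 43, 45] (size 3, min 38) -> median=35
Step 8: insert 44 -> lo=[6, 8, 19, 35] (size 4, max 35) hi=[38, 43, 44, 45] (size 4, min 38) -> median=36.5
Step 9: insert 45 -> lo=[6, 8, 19, 35, 38] (size 5, max 38) hi=[43, 44, 45, 45] (size 4, min 43) -> median=38
Step 10: insert 39 -> lo=[6, 8, 19, 35, 38] (size 5, max 38) hi=[39, 43, 44, 45, 45] (size 5, min 39) -> median=38.5
Step 11: insert 46 -> lo=[6, 8, 19, 35, 38, 39] (size 6, max 39) hi=[43, 44, 45, 45, 46] (size 5, min 43) -> median=39
Step 12: insert 21 -> lo=[6, 8, 19, 21, 35, 38] (size 6, max 38) hi=[39, 43, 44, 45, 45, 46] (size 6, min 39) -> median=38.5
Step 13: insert 48 -> lo=[6, 8, 19, 21, 35, 38, 39] (size 7, max 39) hi=[43, 44, 45, 45, 46, 48] (size 6, min 43) -> median=39

Answer: 39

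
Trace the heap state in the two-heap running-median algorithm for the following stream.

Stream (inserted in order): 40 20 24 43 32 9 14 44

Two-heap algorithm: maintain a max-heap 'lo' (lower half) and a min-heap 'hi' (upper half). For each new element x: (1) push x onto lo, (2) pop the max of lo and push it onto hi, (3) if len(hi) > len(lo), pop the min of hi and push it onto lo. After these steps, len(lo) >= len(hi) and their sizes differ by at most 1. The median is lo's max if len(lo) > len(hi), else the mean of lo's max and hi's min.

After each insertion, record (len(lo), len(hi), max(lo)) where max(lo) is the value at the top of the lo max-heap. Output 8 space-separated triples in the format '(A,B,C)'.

Answer: (1,0,40) (1,1,20) (2,1,24) (2,2,24) (3,2,32) (3,3,24) (4,3,24) (4,4,24)

Derivation:
Step 1: insert 40 -> lo=[40] hi=[] -> (len(lo)=1, len(hi)=0, max(lo)=40)
Step 2: insert 20 -> lo=[20] hi=[40] -> (len(lo)=1, len(hi)=1, max(lo)=20)
Step 3: insert 24 -> lo=[20, 24] hi=[40] -> (len(lo)=2, len(hi)=1, max(lo)=24)
Step 4: insert 43 -> lo=[20, 24] hi=[40, 43] -> (len(lo)=2, len(hi)=2, max(lo)=24)
Step 5: insert 32 -> lo=[20, 24, 32] hi=[40, 43] -> (len(lo)=3, len(hi)=2, max(lo)=32)
Step 6: insert 9 -> lo=[9, 20, 24] hi=[32, 40, 43] -> (len(lo)=3, len(hi)=3, max(lo)=24)
Step 7: insert 14 -> lo=[9, 14, 20, 24] hi=[32, 40, 43] -> (len(lo)=4, len(hi)=3, max(lo)=24)
Step 8: insert 44 -> lo=[9, 14, 20, 24] hi=[32, 40, 43, 44] -> (len(lo)=4, len(hi)=4, max(lo)=24)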